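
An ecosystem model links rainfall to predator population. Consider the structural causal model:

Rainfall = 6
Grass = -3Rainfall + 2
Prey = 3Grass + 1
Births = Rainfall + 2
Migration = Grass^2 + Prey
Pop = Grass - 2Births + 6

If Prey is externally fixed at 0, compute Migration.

256

do(Prey=0) replaces the equation Prey = 3Grass + 1 with the constant Prey = 0.
Grass = -3Rainfall + 2  [with Rainfall=6]  = -16
Migration = Grass^2 + Prey  [with Grass=-16, Prey=0]  = 256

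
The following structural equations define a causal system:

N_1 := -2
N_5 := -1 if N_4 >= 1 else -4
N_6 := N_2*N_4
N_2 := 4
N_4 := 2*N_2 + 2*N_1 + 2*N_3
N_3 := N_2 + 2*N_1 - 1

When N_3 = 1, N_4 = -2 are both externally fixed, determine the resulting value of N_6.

-8

Setting N_3 = 1, N_4 = -2 by intervention discards those variables' equations.
N_6 = N_2*N_4  [with N_2=4, N_4=-2]  = -8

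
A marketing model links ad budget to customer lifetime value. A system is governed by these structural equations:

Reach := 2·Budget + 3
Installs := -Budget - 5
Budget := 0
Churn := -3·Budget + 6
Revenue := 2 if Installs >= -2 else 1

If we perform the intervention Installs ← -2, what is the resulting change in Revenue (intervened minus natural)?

do(Installs=-2) replaces the equation Installs := -Budget - 5 with the constant Installs = -2.
Revenue = 2 if Installs >= -2 else 1  [with Installs=-2]  = 2
Without intervention: Installs = -Budget - 5  [with Budget=0]  = -5; Revenue = 2 if Installs >= -2 else 1  [with Installs=-5]  = 1.
Change = 2 − 1 = 1.

1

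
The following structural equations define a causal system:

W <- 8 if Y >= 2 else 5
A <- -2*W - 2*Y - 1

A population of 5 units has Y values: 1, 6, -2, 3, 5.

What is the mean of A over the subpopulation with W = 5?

-10

E[A|W=5] averages over only the 2 units with W=5 (Y = 1, -2): A = -13, -7, mean -10.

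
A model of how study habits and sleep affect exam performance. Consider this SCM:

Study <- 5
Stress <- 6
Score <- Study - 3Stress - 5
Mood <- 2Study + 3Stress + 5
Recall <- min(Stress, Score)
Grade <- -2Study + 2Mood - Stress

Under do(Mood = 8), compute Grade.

0

Under do(Mood=8), the mechanism Mood <- 2Study + 3Stress + 5 is discarded; Mood is fixed at 8.
Grade = -2Study + 2Mood - Stress  [with Study=5, Mood=8, Stress=6]  = 0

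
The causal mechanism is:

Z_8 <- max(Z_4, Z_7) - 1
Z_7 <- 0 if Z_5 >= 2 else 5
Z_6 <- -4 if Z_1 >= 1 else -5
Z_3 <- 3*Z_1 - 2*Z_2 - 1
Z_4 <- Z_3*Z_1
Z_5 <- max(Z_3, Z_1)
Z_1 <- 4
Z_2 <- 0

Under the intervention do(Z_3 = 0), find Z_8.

-1

The intervention breaks the incoming arrows to Z_3: Z_3 <- 3*Z_1 - 2*Z_2 - 1 no longer applies, and Z_3 = 0.
Z_4 = Z_3*Z_1  [with Z_3=0, Z_1=4]  = 0
Z_5 = max(Z_3, Z_1)  [with Z_3=0, Z_1=4]  = 4
Z_7 = 0 if Z_5 >= 2 else 5  [with Z_5=4]  = 0
Z_8 = max(Z_4, Z_7) - 1  [with Z_4=0, Z_7=0]  = -1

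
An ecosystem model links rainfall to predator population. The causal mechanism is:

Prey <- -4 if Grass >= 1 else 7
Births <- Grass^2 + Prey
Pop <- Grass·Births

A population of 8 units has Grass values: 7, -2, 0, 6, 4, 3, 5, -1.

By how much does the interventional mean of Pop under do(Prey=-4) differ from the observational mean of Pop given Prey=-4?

-50.25

Under do(Prey=-4), Prey's equation is replaced by Prey=-4 for every unit. Per-unit Pop: 315, 0, 0, 192, 48, 15, 105, 3. Mean = 84.75.
Observing Prey=-4 restricts to units where Prey's equation naturally yields -4: Grass ∈ {7, 6, 4, 3, 5}. In that subpopulation Pop = 315, 192, 48, 15, 105, mean 135.
Difference = 84.75 − 135 = -50.25.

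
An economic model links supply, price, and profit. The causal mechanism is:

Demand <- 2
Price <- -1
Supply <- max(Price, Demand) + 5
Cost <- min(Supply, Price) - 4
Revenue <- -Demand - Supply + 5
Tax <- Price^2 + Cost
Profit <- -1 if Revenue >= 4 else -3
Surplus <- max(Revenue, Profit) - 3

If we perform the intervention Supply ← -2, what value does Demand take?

2

Under do(Supply=-2), the mechanism Supply <- max(Price, Demand) + 5 is discarded; Supply is fixed at -2.
Demand is not downstream of the intervention, so its value is determined by the original equations.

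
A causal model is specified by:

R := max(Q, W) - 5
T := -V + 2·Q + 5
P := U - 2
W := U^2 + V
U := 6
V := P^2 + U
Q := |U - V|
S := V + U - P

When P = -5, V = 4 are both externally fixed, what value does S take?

Under do(P = -5, V = 4), each intervened variable's structural equation is replaced by its fixed value.
S = V + U - P  [with V=4, U=6, P=-5]  = 15

15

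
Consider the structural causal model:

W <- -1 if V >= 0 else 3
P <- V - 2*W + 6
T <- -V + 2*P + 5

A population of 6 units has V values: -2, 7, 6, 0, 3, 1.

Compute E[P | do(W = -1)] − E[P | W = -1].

Under do(W=-1), W's equation is replaced by W=-1 for every unit. Per-unit P: 6, 15, 14, 8, 11, 9. Mean = 10.5.
Conditioning on W=-1 selects the 5 unit(s) with V ∈ {7, 6, 0, 3, 1}. Their P values: 15, 14, 8, 11, 9. Mean = 11.4.
Difference = 10.5 − 11.4 = -0.9.

-0.9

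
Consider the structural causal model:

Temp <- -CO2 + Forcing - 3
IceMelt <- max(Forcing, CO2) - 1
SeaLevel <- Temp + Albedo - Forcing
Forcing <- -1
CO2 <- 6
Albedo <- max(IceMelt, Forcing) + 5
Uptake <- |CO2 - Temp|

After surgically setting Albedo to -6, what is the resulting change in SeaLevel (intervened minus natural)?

The intervention breaks the incoming arrows to Albedo: Albedo <- max(IceMelt, Forcing) + 5 no longer applies, and Albedo = -6.
Temp = -CO2 + Forcing - 3  [with CO2=6, Forcing=-1]  = -10
SeaLevel = Temp + Albedo - Forcing  [with Temp=-10, Albedo=-6, Forcing=-1]  = -15
Without intervention: Temp = -CO2 + Forcing - 3  [with CO2=6, Forcing=-1]  = -10; IceMelt = max(Forcing, CO2) - 1  [with Forcing=-1, CO2=6]  = 5; Albedo = max(IceMelt, Forcing) + 5  [with IceMelt=5, Forcing=-1]  = 10; SeaLevel = Temp + Albedo - Forcing  [with Temp=-10, Albedo=10, Forcing=-1]  = 1.
Change = -15 − 1 = -16.

-16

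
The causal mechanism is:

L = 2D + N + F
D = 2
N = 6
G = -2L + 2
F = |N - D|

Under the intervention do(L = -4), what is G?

Intervening sets L = -4 and removes its equation (L = 2D + N + F).
G = -2L + 2  [with L=-4]  = 10

10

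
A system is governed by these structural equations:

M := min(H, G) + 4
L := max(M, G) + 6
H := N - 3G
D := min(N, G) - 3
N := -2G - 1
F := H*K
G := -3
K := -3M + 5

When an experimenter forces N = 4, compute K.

Under do(N=4), the mechanism N := -2G - 1 is discarded; N is fixed at 4.
H = N - 3G  [with N=4, G=-3]  = 13
M = min(H, G) + 4  [with H=13, G=-3]  = 1
K = -3M + 5  [with M=1]  = 2

2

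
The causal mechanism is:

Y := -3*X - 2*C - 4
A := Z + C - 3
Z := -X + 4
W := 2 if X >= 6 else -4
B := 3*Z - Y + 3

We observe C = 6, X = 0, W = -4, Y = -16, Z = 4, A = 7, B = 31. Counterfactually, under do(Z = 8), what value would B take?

Under do(Z=8), the mechanism Z := -X + 4 is discarded; Z is fixed at 8.
Y = -3*X - 2*C - 4  [with X=0, C=6]  = -16
B = 3*Z - Y + 3  [with Z=8, Y=-16]  = 43

43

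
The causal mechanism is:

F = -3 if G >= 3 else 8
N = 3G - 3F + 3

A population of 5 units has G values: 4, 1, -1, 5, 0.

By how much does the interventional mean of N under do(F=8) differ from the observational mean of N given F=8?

5.4

The intervention sets F=8 in all 5 units regardless of G. Recomputing N per unit gives -9, -18, -24, -6, -21; average -15.6.
Conditioning on F=8 selects the 3 unit(s) with G ∈ {1, -1, 0}. Their N values: -18, -24, -21. Mean = -21.
Difference = -15.6 − (-21) = 5.4.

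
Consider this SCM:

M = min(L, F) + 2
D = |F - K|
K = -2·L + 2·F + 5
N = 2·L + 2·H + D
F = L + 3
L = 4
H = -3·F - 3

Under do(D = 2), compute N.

The intervention breaks the incoming arrows to D: D = |F - K| no longer applies, and D = 2.
F = L + 3  [with L=4]  = 7
H = -3·F - 3  [with F=7]  = -24
N = 2·L + 2·H + D  [with L=4, H=-24, D=2]  = -38

-38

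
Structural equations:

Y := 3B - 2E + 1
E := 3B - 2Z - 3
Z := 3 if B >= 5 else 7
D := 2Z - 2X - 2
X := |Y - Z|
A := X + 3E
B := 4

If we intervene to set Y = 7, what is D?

12

The intervention breaks the incoming arrows to Y: Y := 3B - 2E + 1 no longer applies, and Y = 7.
Z = 3 if B >= 5 else 7  [with B=4]  = 7
X = |Y - Z|  [with Y=7, Z=7]  = 0
D = 2Z - 2X - 2  [with Z=7, X=0]  = 12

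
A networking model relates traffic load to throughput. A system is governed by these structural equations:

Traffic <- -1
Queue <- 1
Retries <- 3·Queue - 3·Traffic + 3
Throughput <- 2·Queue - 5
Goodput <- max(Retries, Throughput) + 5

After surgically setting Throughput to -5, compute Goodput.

Intervening sets Throughput = -5 and removes its equation (Throughput <- 2·Queue - 5).
Retries = 3·Queue - 3·Traffic + 3  [with Queue=1, Traffic=-1]  = 9
Goodput = max(Retries, Throughput) + 5  [with Retries=9, Throughput=-5]  = 14

14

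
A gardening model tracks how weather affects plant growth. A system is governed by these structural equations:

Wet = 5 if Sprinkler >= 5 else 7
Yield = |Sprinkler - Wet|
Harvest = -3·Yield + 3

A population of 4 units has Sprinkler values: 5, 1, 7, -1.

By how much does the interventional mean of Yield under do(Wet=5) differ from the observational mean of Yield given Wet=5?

The intervention sets Wet=5 in all 4 units regardless of Sprinkler. Recomputing Yield per unit gives 0, 4, 2, 6; average 3.
Conditioning on Wet=5 selects the 2 unit(s) with Sprinkler ∈ {5, 7}. Their Yield values: 0, 2. Mean = 1.
Difference = 3 − 1 = 2.

2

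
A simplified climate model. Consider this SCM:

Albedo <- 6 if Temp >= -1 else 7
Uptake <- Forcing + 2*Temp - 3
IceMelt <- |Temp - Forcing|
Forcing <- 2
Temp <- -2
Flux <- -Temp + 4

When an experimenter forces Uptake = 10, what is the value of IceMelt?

do(Uptake=10) replaces the equation Uptake <- Forcing + 2*Temp - 3 with the constant Uptake = 10.
IceMelt is not downstream of the intervention, so its value is determined by the original equations.
IceMelt = |Temp - Forcing|  [with Temp=-2, Forcing=2]  = 4

4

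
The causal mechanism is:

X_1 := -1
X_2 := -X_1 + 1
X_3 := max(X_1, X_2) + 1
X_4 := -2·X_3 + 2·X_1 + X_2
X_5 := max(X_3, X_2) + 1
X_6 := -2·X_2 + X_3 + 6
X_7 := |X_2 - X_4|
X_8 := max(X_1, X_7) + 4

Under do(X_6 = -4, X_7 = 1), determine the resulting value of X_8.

The joint intervention fixes X_6 = -4, X_7 = 1, removing each variable's own equation.
X_8 = max(X_1, X_7) + 4  [with X_1=-1, X_7=1]  = 5

5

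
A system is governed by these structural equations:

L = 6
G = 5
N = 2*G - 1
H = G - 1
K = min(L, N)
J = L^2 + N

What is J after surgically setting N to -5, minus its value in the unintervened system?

-14

The intervention breaks the incoming arrows to N: N = 2*G - 1 no longer applies, and N = -5.
J = L^2 + N  [with L=6, N=-5]  = 31
Without intervention: N = 2*G - 1  [with G=5]  = 9; J = L^2 + N  [with L=6, N=9]  = 45.
Change = 31 − 45 = -14.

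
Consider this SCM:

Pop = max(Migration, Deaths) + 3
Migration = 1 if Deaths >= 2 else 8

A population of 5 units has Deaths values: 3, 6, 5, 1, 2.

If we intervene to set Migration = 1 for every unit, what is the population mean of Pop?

6.4

The intervention sets Migration=1 in all 5 units regardless of Deaths. Recomputing Pop per unit gives 6, 9, 8, 4, 5; average 6.4.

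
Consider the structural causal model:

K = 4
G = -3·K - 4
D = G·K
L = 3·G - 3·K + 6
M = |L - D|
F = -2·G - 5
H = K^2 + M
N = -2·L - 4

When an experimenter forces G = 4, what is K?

Under do(G=4), the mechanism G = -3·K - 4 is discarded; G is fixed at 4.
K is not downstream of the intervention, so its value is determined by the original equations.

4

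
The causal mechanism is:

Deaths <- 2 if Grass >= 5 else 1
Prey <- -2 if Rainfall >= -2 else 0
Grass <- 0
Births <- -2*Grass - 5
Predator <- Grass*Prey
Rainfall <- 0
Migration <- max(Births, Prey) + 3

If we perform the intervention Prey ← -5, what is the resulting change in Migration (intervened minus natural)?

-3

The intervention breaks the incoming arrows to Prey: Prey <- -2 if Rainfall >= -2 else 0 no longer applies, and Prey = -5.
Births = -2*Grass - 5  [with Grass=0]  = -5
Migration = max(Births, Prey) + 3  [with Births=-5, Prey=-5]  = -2
Without intervention: Prey = -2 if Rainfall >= -2 else 0  [with Rainfall=0]  = -2; Births = -2*Grass - 5  [with Grass=0]  = -5; Migration = max(Births, Prey) + 3  [with Births=-5, Prey=-2]  = 1.
Change = -2 − 1 = -3.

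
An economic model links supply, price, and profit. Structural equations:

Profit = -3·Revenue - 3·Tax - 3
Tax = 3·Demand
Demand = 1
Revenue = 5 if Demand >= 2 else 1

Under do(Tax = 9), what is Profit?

-33

The intervention breaks the incoming arrows to Tax: Tax = 3·Demand no longer applies, and Tax = 9.
Revenue = 5 if Demand >= 2 else 1  [with Demand=1]  = 1
Profit = -3·Revenue - 3·Tax - 3  [with Revenue=1, Tax=9]  = -33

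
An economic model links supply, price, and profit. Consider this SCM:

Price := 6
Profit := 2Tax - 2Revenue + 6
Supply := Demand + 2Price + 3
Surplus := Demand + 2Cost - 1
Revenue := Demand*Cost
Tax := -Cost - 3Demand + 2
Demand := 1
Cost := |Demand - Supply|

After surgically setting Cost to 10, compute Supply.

Under do(Cost=10), the mechanism Cost := |Demand - Supply| is discarded; Cost is fixed at 10.
Since Supply is not a descendant of the intervened variable, it is unaffected.
Supply = Demand + 2Price + 3  [with Demand=1, Price=6]  = 16

16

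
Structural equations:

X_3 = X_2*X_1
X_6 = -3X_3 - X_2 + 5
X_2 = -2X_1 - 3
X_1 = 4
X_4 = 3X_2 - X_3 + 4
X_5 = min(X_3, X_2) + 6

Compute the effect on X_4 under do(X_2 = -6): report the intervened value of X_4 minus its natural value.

-5

Under do(X_2=-6), the mechanism X_2 = -2X_1 - 3 is discarded; X_2 is fixed at -6.
X_3 = X_2*X_1  [with X_2=-6, X_1=4]  = -24
X_4 = 3X_2 - X_3 + 4  [with X_2=-6, X_3=-24]  = 10
Without intervention: X_2 = -2X_1 - 3  [with X_1=4]  = -11; X_3 = X_2*X_1  [with X_2=-11, X_1=4]  = -44; X_4 = 3X_2 - X_3 + 4  [with X_2=-11, X_3=-44]  = 15.
Change = 10 − 15 = -5.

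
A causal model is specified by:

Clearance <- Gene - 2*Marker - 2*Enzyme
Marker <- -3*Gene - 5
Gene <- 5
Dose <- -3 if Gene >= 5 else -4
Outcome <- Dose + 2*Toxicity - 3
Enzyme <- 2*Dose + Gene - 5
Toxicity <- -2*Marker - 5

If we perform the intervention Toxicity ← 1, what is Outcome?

Under do(Toxicity=1), the mechanism Toxicity <- -2*Marker - 5 is discarded; Toxicity is fixed at 1.
Dose = -3 if Gene >= 5 else -4  [with Gene=5]  = -3
Outcome = Dose + 2*Toxicity - 3  [with Dose=-3, Toxicity=1]  = -4

-4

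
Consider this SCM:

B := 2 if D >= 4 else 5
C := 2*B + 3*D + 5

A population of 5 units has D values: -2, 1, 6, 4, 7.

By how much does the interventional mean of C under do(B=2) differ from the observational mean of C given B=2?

-7.4

The intervention sets B=2 in all 5 units regardless of D. Recomputing C per unit gives 3, 12, 27, 21, 30; average 18.6.
Conditioning on B=2 selects the 3 unit(s) with D ∈ {6, 4, 7}. Their C values: 27, 21, 30. Mean = 26.
Difference = 18.6 − 26 = -7.4.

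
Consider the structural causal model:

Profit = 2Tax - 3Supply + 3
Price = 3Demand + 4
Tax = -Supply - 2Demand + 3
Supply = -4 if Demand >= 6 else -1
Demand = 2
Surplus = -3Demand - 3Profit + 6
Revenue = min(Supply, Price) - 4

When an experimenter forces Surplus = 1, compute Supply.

Intervening sets Surplus = 1 and removes its equation (Surplus = -3Demand - 3Profit + 6).
Supply is not downstream of the intervention, so its value is determined by the original equations.
Supply = -4 if Demand >= 6 else -1  [with Demand=2]  = -1

-1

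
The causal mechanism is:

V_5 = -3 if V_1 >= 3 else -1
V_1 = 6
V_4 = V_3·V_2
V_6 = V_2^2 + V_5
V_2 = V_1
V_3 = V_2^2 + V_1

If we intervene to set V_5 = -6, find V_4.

252

The intervention breaks the incoming arrows to V_5: V_5 = -3 if V_1 >= 3 else -1 no longer applies, and V_5 = -6.
Since V_4 is not a descendant of the intervened variable, it is unaffected.
V_2 = V_1  [with V_1=6]  = 6
V_3 = V_2^2 + V_1  [with V_2=6, V_1=6]  = 42
V_4 = V_3·V_2  [with V_3=42, V_2=6]  = 252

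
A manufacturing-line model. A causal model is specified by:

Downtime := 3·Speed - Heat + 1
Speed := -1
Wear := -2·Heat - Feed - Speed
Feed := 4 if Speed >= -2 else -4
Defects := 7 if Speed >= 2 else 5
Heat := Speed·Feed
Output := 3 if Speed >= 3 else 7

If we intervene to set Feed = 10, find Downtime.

Under do(Feed=10), the mechanism Feed := 4 if Speed >= -2 else -4 is discarded; Feed is fixed at 10.
Heat = Speed·Feed  [with Speed=-1, Feed=10]  = -10
Downtime = 3·Speed - Heat + 1  [with Speed=-1, Heat=-10]  = 8

8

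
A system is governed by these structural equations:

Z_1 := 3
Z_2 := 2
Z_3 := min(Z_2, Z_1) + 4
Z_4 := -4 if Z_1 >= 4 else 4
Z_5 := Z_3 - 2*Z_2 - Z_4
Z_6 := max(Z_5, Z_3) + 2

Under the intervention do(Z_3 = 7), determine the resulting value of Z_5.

-1

do(Z_3=7) replaces the equation Z_3 := min(Z_2, Z_1) + 4 with the constant Z_3 = 7.
Z_4 = -4 if Z_1 >= 4 else 4  [with Z_1=3]  = 4
Z_5 = Z_3 - 2*Z_2 - Z_4  [with Z_3=7, Z_2=2, Z_4=4]  = -1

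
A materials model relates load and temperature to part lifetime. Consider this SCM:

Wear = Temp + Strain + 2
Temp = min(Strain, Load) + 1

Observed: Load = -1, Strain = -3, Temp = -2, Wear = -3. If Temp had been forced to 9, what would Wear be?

8

The intervention breaks the incoming arrows to Temp: Temp = min(Strain, Load) + 1 no longer applies, and Temp = 9.
Wear = Temp + Strain + 2  [with Temp=9, Strain=-3]  = 8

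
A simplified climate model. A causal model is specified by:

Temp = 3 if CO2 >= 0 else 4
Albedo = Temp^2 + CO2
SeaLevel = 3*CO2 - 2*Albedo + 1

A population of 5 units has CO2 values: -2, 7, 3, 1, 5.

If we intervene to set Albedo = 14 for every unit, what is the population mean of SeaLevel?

Under do(Albedo=14), Albedo's equation is replaced by Albedo=14 for every unit. Per-unit SeaLevel: -33, -6, -18, -24, -12. Mean = -18.6.

-18.6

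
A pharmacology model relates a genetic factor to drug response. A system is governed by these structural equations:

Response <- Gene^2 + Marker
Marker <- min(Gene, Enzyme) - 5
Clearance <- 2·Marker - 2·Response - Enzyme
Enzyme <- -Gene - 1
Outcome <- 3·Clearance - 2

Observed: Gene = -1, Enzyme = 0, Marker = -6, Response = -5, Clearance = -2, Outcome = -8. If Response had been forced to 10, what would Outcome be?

-98

Under do(Response=10), the mechanism Response <- Gene^2 + Marker is discarded; Response is fixed at 10.
Enzyme = -Gene - 1  [with Gene=-1]  = 0
Marker = min(Gene, Enzyme) - 5  [with Gene=-1, Enzyme=0]  = -6
Clearance = 2·Marker - 2·Response - Enzyme  [with Marker=-6, Response=10, Enzyme=0]  = -32
Outcome = 3·Clearance - 2  [with Clearance=-32]  = -98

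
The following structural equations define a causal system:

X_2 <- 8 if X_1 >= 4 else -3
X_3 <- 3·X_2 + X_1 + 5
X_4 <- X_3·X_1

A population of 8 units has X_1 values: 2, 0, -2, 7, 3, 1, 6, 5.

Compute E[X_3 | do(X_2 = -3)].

do(X_2=-3) breaks X_2's dependence on X_1. With X_2=-3 fixed, X_3 across the units is -2, -4, -6, 3, -1, -3, 2, 1, mean -1.25.

-1.25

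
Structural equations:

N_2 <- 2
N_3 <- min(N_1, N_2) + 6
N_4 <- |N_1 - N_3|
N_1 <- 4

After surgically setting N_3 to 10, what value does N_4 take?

6

The intervention breaks the incoming arrows to N_3: N_3 <- min(N_1, N_2) + 6 no longer applies, and N_3 = 10.
N_4 = |N_1 - N_3|  [with N_1=4, N_3=10]  = 6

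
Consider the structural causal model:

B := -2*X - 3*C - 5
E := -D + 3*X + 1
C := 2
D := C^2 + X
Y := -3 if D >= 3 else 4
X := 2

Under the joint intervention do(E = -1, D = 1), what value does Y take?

The joint intervention fixes E = -1, D = 1, removing each variable's own equation.
Y = -3 if D >= 3 else 4  [with D=1]  = 4

4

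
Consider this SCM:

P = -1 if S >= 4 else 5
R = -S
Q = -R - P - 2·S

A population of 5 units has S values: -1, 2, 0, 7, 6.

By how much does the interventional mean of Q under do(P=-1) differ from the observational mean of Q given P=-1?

do(P=-1) breaks P's dependence on S. With P=-1 fixed, Q across the units is 2, -1, 1, -6, -5, mean -1.8.
Conditioning on P=-1 selects the 2 unit(s) with S ∈ {7, 6}. Their Q values: -6, -5. Mean = -5.5.
Difference = -1.8 − (-5.5) = 3.7.

3.7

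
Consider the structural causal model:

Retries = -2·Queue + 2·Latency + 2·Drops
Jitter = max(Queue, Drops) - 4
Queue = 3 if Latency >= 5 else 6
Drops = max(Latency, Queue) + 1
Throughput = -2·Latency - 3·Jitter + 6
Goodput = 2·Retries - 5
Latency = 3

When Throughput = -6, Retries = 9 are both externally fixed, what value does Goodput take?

Under do(Throughput = -6, Retries = 9), each intervened variable's structural equation is replaced by its fixed value.
Goodput = 2·Retries - 5  [with Retries=9]  = 13

13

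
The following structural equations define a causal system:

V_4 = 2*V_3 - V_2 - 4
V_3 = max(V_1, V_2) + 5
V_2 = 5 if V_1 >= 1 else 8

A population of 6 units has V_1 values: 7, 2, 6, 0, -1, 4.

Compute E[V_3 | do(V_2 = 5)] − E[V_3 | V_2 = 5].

The intervention sets V_2=5 in all 6 units regardless of V_1. Recomputing V_3 per unit gives 12, 10, 11, 10, 10, 10; average 10.5.
Observing V_2=5 restricts to units where V_2's equation naturally yields 5: V_1 ∈ {7, 2, 6, 4}. In that subpopulation V_3 = 12, 10, 11, 10, mean 10.75.
Difference = 10.5 − 10.75 = -0.25.

-0.25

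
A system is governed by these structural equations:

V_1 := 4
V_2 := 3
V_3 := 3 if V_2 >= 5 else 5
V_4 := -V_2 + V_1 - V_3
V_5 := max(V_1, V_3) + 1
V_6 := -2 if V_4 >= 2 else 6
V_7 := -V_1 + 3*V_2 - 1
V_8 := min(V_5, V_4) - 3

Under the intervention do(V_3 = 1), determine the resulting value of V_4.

The intervention breaks the incoming arrows to V_3: V_3 := 3 if V_2 >= 5 else 5 no longer applies, and V_3 = 1.
V_4 = -V_2 + V_1 - V_3  [with V_2=3, V_1=4, V_3=1]  = 0

0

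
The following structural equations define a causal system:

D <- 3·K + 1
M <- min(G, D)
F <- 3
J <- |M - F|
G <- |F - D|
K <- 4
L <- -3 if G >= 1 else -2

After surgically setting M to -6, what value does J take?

9

The intervention breaks the incoming arrows to M: M <- min(G, D) no longer applies, and M = -6.
J = |M - F|  [with M=-6, F=3]  = 9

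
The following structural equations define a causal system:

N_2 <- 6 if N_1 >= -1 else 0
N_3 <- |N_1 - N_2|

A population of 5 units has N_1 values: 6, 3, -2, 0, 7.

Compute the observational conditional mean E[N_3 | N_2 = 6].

E[N_3|N_2=6] averages over only the 4 units with N_2=6 (N_1 = 6, 3, 0, 7): N_3 = 0, 3, 6, 1, mean 2.5.

2.5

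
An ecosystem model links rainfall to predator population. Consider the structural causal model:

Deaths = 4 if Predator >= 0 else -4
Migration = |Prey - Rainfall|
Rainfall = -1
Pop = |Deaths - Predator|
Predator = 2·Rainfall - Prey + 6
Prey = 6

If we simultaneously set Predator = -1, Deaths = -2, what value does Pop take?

1

Setting Predator = -1, Deaths = -2 by intervention discards those variables' equations.
Pop = |Deaths - Predator|  [with Deaths=-2, Predator=-1]  = 1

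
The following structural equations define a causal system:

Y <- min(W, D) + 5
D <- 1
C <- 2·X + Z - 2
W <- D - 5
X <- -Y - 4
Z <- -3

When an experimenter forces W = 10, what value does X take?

do(W=10) replaces the equation W <- D - 5 with the constant W = 10.
Y = min(W, D) + 5  [with W=10, D=1]  = 6
X = -Y - 4  [with Y=6]  = -10

-10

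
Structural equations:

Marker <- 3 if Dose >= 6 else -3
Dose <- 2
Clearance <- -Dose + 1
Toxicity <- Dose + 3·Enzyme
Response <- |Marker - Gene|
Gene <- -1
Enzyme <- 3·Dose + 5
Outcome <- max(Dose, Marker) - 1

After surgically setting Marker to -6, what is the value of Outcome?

do(Marker=-6) replaces the equation Marker <- 3 if Dose >= 6 else -3 with the constant Marker = -6.
Outcome = max(Dose, Marker) - 1  [with Dose=2, Marker=-6]  = 1

1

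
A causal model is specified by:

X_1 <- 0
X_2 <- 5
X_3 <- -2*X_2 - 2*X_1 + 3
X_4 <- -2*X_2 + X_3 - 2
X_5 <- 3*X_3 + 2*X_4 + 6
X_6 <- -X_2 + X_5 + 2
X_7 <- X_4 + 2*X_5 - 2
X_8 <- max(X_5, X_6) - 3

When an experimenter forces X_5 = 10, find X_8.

7

do(X_5=10) replaces the equation X_5 <- 3*X_3 + 2*X_4 + 6 with the constant X_5 = 10.
X_6 = -X_2 + X_5 + 2  [with X_2=5, X_5=10]  = 7
X_8 = max(X_5, X_6) - 3  [with X_5=10, X_6=7]  = 7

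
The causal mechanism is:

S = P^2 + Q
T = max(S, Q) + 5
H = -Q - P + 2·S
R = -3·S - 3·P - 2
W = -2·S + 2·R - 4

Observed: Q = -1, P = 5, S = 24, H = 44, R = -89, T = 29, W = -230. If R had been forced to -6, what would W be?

Under do(R=-6), the mechanism R = -3·S - 3·P - 2 is discarded; R is fixed at -6.
S = P^2 + Q  [with P=5, Q=-1]  = 24
W = -2·S + 2·R - 4  [with S=24, R=-6]  = -64

-64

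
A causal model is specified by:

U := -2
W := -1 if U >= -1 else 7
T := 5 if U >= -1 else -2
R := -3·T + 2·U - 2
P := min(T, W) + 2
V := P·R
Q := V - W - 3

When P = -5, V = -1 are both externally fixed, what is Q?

-11

Under do(P = -5, V = -1), each intervened variable's structural equation is replaced by its fixed value.
W = -1 if U >= -1 else 7  [with U=-2]  = 7
Q = V - W - 3  [with V=-1, W=7]  = -11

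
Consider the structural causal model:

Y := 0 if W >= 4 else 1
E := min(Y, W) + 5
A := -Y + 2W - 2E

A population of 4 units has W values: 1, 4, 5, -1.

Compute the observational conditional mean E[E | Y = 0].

Observing Y=0 restricts to units where Y's equation naturally yields 0: W ∈ {4, 5}. In that subpopulation E = 5, 5, mean 5.

5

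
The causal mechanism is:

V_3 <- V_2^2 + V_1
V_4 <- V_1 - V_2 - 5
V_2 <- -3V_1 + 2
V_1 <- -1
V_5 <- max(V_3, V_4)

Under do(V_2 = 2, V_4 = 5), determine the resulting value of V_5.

5

Setting V_2 = 2, V_4 = 5 by intervention discards those variables' equations.
V_3 = V_2^2 + V_1  [with V_2=2, V_1=-1]  = 3
V_5 = max(V_3, V_4)  [with V_3=3, V_4=5]  = 5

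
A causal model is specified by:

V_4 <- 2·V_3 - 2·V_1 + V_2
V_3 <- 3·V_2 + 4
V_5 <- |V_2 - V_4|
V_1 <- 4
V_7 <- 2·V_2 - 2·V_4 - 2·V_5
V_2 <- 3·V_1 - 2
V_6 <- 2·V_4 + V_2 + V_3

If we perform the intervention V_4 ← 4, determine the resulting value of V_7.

0

The intervention breaks the incoming arrows to V_4: V_4 <- 2·V_3 - 2·V_1 + V_2 no longer applies, and V_4 = 4.
V_2 = 3·V_1 - 2  [with V_1=4]  = 10
V_5 = |V_2 - V_4|  [with V_2=10, V_4=4]  = 6
V_7 = 2·V_2 - 2·V_4 - 2·V_5  [with V_2=10, V_4=4, V_5=6]  = 0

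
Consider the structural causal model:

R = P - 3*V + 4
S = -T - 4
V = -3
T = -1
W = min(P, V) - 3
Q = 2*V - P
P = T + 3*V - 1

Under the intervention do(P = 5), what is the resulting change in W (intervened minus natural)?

8

do(P=5) replaces the equation P = T + 3*V - 1 with the constant P = 5.
W = min(P, V) - 3  [with P=5, V=-3]  = -6
Without intervention: P = T + 3*V - 1  [with T=-1, V=-3]  = -11; W = min(P, V) - 3  [with P=-11, V=-3]  = -14.
Change = -6 − (-14) = 8.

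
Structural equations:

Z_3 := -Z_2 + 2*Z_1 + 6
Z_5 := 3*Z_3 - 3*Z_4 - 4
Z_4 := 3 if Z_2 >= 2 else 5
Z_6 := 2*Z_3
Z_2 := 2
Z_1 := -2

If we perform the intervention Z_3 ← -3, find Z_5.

do(Z_3=-3) replaces the equation Z_3 := -Z_2 + 2*Z_1 + 6 with the constant Z_3 = -3.
Z_4 = 3 if Z_2 >= 2 else 5  [with Z_2=2]  = 3
Z_5 = 3*Z_3 - 3*Z_4 - 4  [with Z_3=-3, Z_4=3]  = -22

-22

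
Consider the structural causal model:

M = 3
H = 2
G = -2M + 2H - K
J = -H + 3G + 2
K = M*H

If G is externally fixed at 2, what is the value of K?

Under do(G=2), the mechanism G = -2M + 2H - K is discarded; G is fixed at 2.
Since K is not a descendant of the intervened variable, it is unaffected.
K = M*H  [with M=3, H=2]  = 6

6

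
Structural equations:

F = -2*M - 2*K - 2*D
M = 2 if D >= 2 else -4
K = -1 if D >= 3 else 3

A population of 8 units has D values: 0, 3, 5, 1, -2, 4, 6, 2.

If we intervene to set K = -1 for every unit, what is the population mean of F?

-2.25

Every unit gets K=-1 under the intervention. F values become 10, -8, -12, 8, 14, -10, -14, -6; E[F|do(K=-1)] = -2.25.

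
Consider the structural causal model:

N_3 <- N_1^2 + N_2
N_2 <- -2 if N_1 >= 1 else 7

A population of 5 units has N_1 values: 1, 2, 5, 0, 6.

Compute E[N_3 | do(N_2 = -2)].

The intervention sets N_2=-2 in all 5 units regardless of N_1. Recomputing N_3 per unit gives -1, 2, 23, -2, 34; average 11.2.

11.2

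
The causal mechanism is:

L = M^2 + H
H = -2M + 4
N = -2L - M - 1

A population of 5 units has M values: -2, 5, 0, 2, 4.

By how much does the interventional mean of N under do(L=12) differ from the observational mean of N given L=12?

-0.8

Under do(L=12), L's equation is replaced by L=12 for every unit. Per-unit N: -23, -30, -25, -27, -29. Mean = -26.8.
Conditioning on L=12 selects the 2 unit(s) with M ∈ {-2, 4}. Their N values: -23, -29. Mean = -26.
Difference = -26.8 − (-26) = -0.8.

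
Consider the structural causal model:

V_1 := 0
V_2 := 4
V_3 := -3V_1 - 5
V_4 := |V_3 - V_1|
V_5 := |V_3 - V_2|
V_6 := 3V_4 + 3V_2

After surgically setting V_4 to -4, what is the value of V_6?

Under do(V_4=-4), the mechanism V_4 := |V_3 - V_1| is discarded; V_4 is fixed at -4.
V_6 = 3V_4 + 3V_2  [with V_4=-4, V_2=4]  = 0

0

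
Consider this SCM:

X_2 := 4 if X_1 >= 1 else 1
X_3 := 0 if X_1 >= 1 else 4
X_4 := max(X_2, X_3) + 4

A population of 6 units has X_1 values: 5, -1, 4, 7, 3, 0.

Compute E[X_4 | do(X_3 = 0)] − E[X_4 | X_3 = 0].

Every unit gets X_3=0 under the intervention. X_4 values become 8, 5, 8, 8, 8, 5; E[X_4|do(X_3=0)] = 7.
Observing X_3=0 restricts to units where X_3's equation naturally yields 0: X_1 ∈ {5, 4, 7, 3}. In that subpopulation X_4 = 8, 8, 8, 8, mean 8.
Difference = 7 − 8 = -1.

-1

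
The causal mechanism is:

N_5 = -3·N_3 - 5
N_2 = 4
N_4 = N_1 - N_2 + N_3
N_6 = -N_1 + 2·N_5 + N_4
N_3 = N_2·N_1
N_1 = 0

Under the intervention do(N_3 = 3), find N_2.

Under do(N_3=3), the mechanism N_3 = N_2·N_1 is discarded; N_3 is fixed at 3.
Since N_2 is not a descendant of the intervened variable, it is unaffected.

4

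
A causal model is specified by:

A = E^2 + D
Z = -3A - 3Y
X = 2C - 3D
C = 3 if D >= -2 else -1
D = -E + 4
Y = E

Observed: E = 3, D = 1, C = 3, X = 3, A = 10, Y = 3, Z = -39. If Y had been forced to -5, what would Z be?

-15

Intervening sets Y = -5 and removes its equation (Y = E).
D = -E + 4  [with E=3]  = 1
A = E^2 + D  [with E=3, D=1]  = 10
Z = -3A - 3Y  [with A=10, Y=-5]  = -15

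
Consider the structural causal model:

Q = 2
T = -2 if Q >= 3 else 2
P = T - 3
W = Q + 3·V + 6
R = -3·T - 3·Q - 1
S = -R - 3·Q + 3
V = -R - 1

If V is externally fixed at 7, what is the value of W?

Under do(V=7), the mechanism V = -R - 1 is discarded; V is fixed at 7.
W = Q + 3·V + 6  [with Q=2, V=7]  = 29

29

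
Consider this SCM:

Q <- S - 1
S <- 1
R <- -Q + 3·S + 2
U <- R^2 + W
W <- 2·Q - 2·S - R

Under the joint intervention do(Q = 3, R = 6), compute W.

Setting Q = 3, R = 6 by intervention discards those variables' equations.
W = 2·Q - 2·S - R  [with Q=3, S=1, R=6]  = -2

-2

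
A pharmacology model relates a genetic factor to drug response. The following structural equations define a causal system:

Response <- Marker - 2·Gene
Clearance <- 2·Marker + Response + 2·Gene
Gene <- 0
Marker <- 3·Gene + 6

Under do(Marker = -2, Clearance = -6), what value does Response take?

-2

The joint intervention fixes Marker = -2, Clearance = -6, removing each variable's own equation.
Response = Marker - 2·Gene  [with Marker=-2, Gene=0]  = -2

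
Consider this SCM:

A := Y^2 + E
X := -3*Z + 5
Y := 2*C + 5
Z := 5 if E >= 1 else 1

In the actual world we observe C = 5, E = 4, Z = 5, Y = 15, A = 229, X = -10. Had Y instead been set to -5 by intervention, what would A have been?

Intervening sets Y = -5 and removes its equation (Y := 2*C + 5).
A = Y^2 + E  [with Y=-5, E=4]  = 29

29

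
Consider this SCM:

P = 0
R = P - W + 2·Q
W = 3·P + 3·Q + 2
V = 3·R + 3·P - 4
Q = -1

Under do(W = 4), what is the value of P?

Under do(W=4), the mechanism W = 3·P + 3·Q + 2 is discarded; W is fixed at 4.
P is not downstream of the intervention, so its value is determined by the original equations.

0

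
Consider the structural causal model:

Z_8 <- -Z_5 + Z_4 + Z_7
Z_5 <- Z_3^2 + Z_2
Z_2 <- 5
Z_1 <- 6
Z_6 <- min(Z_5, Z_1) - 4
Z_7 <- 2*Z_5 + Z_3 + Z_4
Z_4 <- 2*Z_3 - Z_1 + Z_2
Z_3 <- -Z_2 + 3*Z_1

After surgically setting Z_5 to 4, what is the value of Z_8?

do(Z_5=4) replaces the equation Z_5 <- Z_3^2 + Z_2 with the constant Z_5 = 4.
Z_3 = -Z_2 + 3*Z_1  [with Z_2=5, Z_1=6]  = 13
Z_4 = 2*Z_3 - Z_1 + Z_2  [with Z_3=13, Z_1=6, Z_2=5]  = 25
Z_7 = 2*Z_5 + Z_3 + Z_4  [with Z_5=4, Z_3=13, Z_4=25]  = 46
Z_8 = -Z_5 + Z_4 + Z_7  [with Z_5=4, Z_4=25, Z_7=46]  = 67

67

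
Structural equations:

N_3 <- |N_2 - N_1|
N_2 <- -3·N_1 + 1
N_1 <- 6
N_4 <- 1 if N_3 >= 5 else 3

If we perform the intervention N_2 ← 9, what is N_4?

Under do(N_2=9), the mechanism N_2 <- -3·N_1 + 1 is discarded; N_2 is fixed at 9.
N_3 = |N_2 - N_1|  [with N_2=9, N_1=6]  = 3
N_4 = 1 if N_3 >= 5 else 3  [with N_3=3]  = 3

3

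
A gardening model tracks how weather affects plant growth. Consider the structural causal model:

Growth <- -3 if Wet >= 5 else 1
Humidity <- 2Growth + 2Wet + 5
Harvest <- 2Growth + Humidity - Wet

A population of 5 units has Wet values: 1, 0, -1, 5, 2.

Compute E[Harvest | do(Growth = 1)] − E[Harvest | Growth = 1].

0.9

do(Growth=1) breaks Growth's dependence on Wet. With Growth=1 fixed, Harvest across the units is 10, 9, 8, 14, 11, mean 10.4.
Observing Growth=1 restricts to units where Growth's equation naturally yields 1: Wet ∈ {1, 0, -1, 2}. In that subpopulation Harvest = 10, 9, 8, 11, mean 9.5.
Difference = 10.4 − 9.5 = 0.9.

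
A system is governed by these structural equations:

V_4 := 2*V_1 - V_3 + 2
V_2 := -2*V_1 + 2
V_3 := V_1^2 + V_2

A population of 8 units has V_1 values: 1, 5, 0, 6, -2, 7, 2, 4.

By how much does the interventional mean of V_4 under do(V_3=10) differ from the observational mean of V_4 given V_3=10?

3.75

The intervention sets V_3=10 in all 8 units regardless of V_1. Recomputing V_4 per unit gives -6, 2, -8, 4, -12, 6, -4, 0; average -2.25.
Observing V_3=10 restricts to units where V_3's equation naturally yields 10: V_1 ∈ {-2, 4}. In that subpopulation V_4 = -12, 0, mean -6.
Difference = -2.25 − (-6) = 3.75.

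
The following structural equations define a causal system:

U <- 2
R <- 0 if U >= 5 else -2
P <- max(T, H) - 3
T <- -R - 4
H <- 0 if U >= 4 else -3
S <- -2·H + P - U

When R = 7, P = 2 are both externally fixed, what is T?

-11

Under do(R = 7, P = 2), each intervened variable's structural equation is replaced by its fixed value.
T = -R - 4  [with R=7]  = -11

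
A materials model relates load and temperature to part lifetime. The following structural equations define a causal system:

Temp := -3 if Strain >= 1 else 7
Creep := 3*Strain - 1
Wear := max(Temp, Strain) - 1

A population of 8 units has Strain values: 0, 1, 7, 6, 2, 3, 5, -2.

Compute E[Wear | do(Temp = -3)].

do(Temp=-3) breaks Temp's dependence on Strain. With Temp=-3 fixed, Wear across the units is -1, 0, 6, 5, 1, 2, 4, -3, mean 1.75.

1.75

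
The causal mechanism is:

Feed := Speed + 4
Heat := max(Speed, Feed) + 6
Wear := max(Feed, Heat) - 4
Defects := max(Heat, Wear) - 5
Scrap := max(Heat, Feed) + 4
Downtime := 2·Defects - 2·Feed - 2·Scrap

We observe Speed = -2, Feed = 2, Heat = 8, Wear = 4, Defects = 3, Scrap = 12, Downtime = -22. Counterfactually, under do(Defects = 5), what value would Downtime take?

Under do(Defects=5), the mechanism Defects := max(Heat, Wear) - 5 is discarded; Defects is fixed at 5.
Feed = Speed + 4  [with Speed=-2]  = 2
Heat = max(Speed, Feed) + 6  [with Speed=-2, Feed=2]  = 8
Scrap = max(Heat, Feed) + 4  [with Heat=8, Feed=2]  = 12
Downtime = 2·Defects - 2·Feed - 2·Scrap  [with Defects=5, Feed=2, Scrap=12]  = -18

-18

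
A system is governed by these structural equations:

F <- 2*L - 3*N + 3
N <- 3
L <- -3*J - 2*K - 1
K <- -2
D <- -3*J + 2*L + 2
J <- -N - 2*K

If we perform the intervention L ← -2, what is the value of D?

-5

Intervening sets L = -2 and removes its equation (L <- -3*J - 2*K - 1).
J = -N - 2*K  [with N=3, K=-2]  = 1
D = -3*J + 2*L + 2  [with J=1, L=-2]  = -5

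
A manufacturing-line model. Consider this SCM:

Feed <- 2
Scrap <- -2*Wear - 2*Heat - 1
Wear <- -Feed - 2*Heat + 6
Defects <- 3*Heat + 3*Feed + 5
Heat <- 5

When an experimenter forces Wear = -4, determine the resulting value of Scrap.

-3

do(Wear=-4) replaces the equation Wear <- -Feed - 2*Heat + 6 with the constant Wear = -4.
Scrap = -2*Wear - 2*Heat - 1  [with Wear=-4, Heat=5]  = -3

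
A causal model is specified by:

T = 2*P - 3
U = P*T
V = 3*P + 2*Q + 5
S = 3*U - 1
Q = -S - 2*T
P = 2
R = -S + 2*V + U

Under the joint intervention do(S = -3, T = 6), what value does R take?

1

Under do(S = -3, T = 6), each intervened variable's structural equation is replaced by its fixed value.
U = P*T  [with P=2, T=6]  = 12
Q = -S - 2*T  [with S=-3, T=6]  = -9
V = 3*P + 2*Q + 5  [with P=2, Q=-9]  = -7
R = -S + 2*V + U  [with S=-3, V=-7, U=12]  = 1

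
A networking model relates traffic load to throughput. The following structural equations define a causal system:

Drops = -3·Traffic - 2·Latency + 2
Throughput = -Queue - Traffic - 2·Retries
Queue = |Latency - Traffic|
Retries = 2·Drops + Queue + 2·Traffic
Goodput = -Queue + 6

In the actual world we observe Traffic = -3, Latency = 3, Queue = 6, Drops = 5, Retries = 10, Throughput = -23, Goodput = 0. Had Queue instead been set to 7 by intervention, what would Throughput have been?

-26

The intervention breaks the incoming arrows to Queue: Queue = |Latency - Traffic| no longer applies, and Queue = 7.
Drops = -3·Traffic - 2·Latency + 2  [with Traffic=-3, Latency=3]  = 5
Retries = 2·Drops + Queue + 2·Traffic  [with Drops=5, Queue=7, Traffic=-3]  = 11
Throughput = -Queue - Traffic - 2·Retries  [with Queue=7, Traffic=-3, Retries=11]  = -26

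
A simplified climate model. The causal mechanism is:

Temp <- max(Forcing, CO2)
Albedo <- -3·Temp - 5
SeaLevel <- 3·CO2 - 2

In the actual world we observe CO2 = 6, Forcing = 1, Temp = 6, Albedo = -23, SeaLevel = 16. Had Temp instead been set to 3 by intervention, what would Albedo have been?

-14

The intervention breaks the incoming arrows to Temp: Temp <- max(Forcing, CO2) no longer applies, and Temp = 3.
Albedo = -3·Temp - 5  [with Temp=3]  = -14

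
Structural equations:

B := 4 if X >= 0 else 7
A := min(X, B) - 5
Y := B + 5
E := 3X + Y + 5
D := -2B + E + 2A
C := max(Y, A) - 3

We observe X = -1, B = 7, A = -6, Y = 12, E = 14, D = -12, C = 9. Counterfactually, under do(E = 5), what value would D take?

-21

The intervention breaks the incoming arrows to E: E := 3X + Y + 5 no longer applies, and E = 5.
B = 4 if X >= 0 else 7  [with X=-1]  = 7
A = min(X, B) - 5  [with X=-1, B=7]  = -6
D = -2B + E + 2A  [with B=7, E=5, A=-6]  = -21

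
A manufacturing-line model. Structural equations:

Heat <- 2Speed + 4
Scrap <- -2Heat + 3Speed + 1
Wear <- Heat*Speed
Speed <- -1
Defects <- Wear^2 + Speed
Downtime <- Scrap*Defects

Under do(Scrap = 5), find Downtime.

The intervention breaks the incoming arrows to Scrap: Scrap <- -2Heat + 3Speed + 1 no longer applies, and Scrap = 5.
Heat = 2Speed + 4  [with Speed=-1]  = 2
Wear = Heat*Speed  [with Heat=2, Speed=-1]  = -2
Defects = Wear^2 + Speed  [with Wear=-2, Speed=-1]  = 3
Downtime = Scrap*Defects  [with Scrap=5, Defects=3]  = 15

15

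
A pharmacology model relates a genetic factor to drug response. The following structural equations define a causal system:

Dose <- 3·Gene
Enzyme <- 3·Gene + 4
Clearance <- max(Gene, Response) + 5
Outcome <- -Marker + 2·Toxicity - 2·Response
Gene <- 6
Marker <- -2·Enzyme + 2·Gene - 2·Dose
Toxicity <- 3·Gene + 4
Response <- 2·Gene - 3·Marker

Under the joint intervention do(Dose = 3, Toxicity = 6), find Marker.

-38

The joint intervention fixes Dose = 3, Toxicity = 6, removing each variable's own equation.
Enzyme = 3·Gene + 4  [with Gene=6]  = 22
Marker = -2·Enzyme + 2·Gene - 2·Dose  [with Enzyme=22, Gene=6, Dose=3]  = -38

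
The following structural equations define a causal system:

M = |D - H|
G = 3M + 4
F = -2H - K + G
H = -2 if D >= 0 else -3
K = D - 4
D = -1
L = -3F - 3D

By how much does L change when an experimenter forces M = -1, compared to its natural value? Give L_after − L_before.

27

The intervention breaks the incoming arrows to M: M = |D - H| no longer applies, and M = -1.
H = -2 if D >= 0 else -3  [with D=-1]  = -3
K = D - 4  [with D=-1]  = -5
G = 3M + 4  [with M=-1]  = 1
F = -2H - K + G  [with H=-3, K=-5, G=1]  = 12
L = -3F - 3D  [with F=12, D=-1]  = -33
Without intervention: H = -2 if D >= 0 else -3  [with D=-1]  = -3; M = |D - H|  [with D=-1, H=-3]  = 2; K = D - 4  [with D=-1]  = -5; G = 3M + 4  [with M=2]  = 10; F = -2H - K + G  [with H=-3, K=-5, G=10]  = 21; L = -3F - 3D  [with F=21, D=-1]  = -60.
Change = -33 − (-60) = 27.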